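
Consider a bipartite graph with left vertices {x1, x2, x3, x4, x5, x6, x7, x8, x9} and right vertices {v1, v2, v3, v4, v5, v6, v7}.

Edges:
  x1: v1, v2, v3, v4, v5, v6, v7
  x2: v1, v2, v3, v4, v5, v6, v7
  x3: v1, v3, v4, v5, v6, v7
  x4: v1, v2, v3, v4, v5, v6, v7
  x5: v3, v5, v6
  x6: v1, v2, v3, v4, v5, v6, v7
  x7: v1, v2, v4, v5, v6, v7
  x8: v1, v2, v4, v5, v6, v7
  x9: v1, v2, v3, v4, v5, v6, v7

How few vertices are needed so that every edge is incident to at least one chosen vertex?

{v1, v2, v3, v4, v5, v6, v7} is a vertex cover of size 7: every edge has an endpoint in this set.
No smaller cover exists because x1–v4, x2–v7, x3–v1, x4–v3, x5–v5, x6–v6, x7–v2 is a matching of size 7, and a cover must include an endpoint of each of these disjoint edges (König's theorem).

7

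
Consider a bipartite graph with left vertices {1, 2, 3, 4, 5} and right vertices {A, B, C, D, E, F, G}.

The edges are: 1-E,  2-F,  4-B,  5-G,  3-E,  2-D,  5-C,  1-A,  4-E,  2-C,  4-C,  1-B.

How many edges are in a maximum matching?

For example, pair 1→A, 2→F, 3→E, 4→B, 5→C.
All 5 left vertices are matched, so no larger matching exists.

5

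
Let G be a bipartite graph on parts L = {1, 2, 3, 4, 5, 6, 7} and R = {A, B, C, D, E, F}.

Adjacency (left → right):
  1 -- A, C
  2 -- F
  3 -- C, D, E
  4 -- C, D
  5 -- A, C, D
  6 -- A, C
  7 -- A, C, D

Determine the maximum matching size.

5

One maximum matching: 1→A, 2→F, 3→E, 4→D, 5→C.
The set {1, 4, 5, 6, 7} has only 3 neighbours ({A, C, D}), so by Hall's theorem at most 5 of the 7 left vertices can be matched.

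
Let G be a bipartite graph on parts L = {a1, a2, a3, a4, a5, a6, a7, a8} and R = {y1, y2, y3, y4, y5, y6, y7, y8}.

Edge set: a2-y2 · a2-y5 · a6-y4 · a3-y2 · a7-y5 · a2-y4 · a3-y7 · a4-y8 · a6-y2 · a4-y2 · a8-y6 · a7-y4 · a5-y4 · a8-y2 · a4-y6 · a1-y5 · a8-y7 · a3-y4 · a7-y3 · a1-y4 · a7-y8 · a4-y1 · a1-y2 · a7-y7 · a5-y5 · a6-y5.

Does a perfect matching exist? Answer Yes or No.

No

The set {a1, a2, a5, a6} has only 3 neighbours ({y2, y4, y5}), so by Hall's theorem at most 7 of the 8 left vertices can be matched.
Hence no matching covers every left vertex.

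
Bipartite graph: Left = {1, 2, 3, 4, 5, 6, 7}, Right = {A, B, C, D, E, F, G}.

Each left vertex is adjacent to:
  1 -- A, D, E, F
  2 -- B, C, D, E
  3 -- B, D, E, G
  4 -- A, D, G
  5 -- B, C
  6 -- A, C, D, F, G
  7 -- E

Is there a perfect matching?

A valid assignment of size 7: 1-F, 2-D, 3-B, 4-G, 5-C, 6-A, 7-E.
All 7 left vertices are covered.

Yes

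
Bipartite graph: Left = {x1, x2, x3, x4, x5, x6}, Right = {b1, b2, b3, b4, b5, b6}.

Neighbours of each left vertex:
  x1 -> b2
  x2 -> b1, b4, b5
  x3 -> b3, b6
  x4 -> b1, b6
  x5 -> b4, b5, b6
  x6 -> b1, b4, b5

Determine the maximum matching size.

One maximum matching: x1-b2, x2-b4, x3-b3, x4-b1, x5-b6, x6-b5.
This saturates every left vertex, so 6 is the maximum.

6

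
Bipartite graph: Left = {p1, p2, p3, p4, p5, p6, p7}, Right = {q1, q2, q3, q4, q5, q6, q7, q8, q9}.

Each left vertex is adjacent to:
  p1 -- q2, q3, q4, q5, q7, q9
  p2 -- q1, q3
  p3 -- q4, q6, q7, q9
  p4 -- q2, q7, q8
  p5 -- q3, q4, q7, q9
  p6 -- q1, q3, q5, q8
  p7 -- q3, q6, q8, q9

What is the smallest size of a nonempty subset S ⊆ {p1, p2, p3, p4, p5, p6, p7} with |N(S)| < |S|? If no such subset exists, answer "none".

A matching saturating every left vertex exists, for instance p1→q9, p2→q3, p3→q6, p4→q2, p5→q4, p6→q5, p7→q8.
By Hall's marriage theorem, this means |N(S)| ≥ |S| for every subset S, so no violating subset exists.

none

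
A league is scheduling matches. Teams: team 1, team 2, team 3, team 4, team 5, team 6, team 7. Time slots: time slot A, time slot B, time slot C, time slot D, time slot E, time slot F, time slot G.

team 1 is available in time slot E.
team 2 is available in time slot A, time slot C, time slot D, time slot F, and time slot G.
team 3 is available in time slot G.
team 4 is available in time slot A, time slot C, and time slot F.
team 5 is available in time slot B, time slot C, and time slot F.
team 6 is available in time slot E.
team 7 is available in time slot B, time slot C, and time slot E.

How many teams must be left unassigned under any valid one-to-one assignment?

For example, pair team 1–time slot E, team 2–time slot C, team 3–time slot G, team 4–time slot A, team 5–time slot F, team 7–time slot B.
The set {team 1, team 6} has only 1 neighbour ({time slot E}), so by Hall's theorem at most 6 of the 7 teams can be matched.
That matches 6 of the 7, leaving 1 unmatched; no matching can do better.

1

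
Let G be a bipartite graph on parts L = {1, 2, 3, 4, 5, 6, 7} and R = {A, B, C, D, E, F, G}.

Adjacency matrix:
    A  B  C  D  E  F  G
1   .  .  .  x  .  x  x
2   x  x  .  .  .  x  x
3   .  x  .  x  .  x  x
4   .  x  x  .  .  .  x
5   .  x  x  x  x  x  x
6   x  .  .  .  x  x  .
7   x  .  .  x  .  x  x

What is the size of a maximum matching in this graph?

7

One maximum matching: 1→D, 2→G, 3→B, 4→C, 5→E, 6→A, 7→F.
This saturates every left vertex, so 7 is the maximum.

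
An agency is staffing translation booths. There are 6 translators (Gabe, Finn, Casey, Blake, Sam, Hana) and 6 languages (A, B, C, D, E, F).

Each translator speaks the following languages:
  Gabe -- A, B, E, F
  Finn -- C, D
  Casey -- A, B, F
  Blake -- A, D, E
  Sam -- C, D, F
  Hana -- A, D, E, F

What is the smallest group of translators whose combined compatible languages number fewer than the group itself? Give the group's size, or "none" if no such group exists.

A matching saturating every translator exists, for instance Gabe→B, Finn→D, Casey→F, Blake→A, Sam→C, Hana→E.
By Hall's marriage theorem, this means |N(S)| ≥ |S| for every subset S, so no violating subset exists.

none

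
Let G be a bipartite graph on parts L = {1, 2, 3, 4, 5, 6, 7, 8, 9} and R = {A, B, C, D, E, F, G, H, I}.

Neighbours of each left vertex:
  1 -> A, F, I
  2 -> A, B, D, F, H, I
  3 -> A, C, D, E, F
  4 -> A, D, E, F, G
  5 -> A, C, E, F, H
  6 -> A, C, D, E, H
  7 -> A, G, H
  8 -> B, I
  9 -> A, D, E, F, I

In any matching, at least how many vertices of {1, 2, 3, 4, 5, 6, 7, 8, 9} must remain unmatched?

A valid assignment of size 9: 1-I, 2-H, 3-D, 4-E, 5-F, 6-C, 7-G, 8-B, 9-A.
This saturates every left vertex, so 9 is the maximum.
That matches 9 of the 9, leaving 0 unmatched; no matching can do better.

0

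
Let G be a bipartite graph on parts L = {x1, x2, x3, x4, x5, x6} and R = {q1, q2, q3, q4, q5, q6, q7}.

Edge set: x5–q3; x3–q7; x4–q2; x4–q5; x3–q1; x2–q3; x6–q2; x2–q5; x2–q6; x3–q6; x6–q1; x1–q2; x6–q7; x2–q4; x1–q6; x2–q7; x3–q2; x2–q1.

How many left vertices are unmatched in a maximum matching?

0

For example, pair x1→q6, x2→q4, x3→q7, x4→q5, x5→q3, x6→q2.
All 6 left vertices are matched, so no larger matching exists.
That matches 6 of the 6, leaving 0 unmatched; no matching can do better.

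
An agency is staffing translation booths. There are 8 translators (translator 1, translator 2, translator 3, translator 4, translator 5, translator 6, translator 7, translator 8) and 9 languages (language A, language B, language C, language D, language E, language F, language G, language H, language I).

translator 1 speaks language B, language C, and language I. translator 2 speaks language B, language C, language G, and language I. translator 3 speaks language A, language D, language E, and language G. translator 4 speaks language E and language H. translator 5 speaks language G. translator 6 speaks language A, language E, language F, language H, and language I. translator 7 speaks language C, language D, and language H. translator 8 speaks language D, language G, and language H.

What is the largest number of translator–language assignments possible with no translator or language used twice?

8

A valid assignment of size 8: translator 1→language I, translator 2→language B, translator 3→language A, translator 4→language E, translator 5→language G, translator 6→language F, translator 7→language D, translator 8→language H.
This saturates every translator, so 8 is the maximum.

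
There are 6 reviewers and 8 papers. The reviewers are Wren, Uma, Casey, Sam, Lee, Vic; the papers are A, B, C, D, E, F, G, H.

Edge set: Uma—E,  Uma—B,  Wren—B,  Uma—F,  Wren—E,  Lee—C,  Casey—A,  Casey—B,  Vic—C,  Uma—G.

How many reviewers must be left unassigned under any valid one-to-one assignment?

2

A valid assignment of size 4: Wren–E, Uma–G, Casey–B, Lee–C.
The set {Sam, Lee, Vic} has only 1 neighbour ({C}), so by Hall's theorem at most 4 of the 6 reviewers can be matched.
That matches 4 of the 6, leaving 2 unmatched; no matching can do better.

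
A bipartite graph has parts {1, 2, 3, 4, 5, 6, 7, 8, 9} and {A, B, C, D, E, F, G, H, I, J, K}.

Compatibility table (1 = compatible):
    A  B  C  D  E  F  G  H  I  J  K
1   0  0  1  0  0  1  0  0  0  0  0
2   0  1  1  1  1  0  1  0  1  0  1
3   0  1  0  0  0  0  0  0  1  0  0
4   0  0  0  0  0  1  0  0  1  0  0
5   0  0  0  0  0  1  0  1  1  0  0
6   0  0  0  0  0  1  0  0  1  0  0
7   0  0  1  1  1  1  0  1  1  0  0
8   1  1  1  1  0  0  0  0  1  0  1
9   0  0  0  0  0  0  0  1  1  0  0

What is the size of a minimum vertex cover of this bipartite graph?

8

{1, 2, 3, 7, 8, F, H, I} is a vertex cover of size 8: every edge has an endpoint in this set.
No smaller cover exists because 1–C, 2–G, 3–B, 4–I, 5–H, 6–F, 7–E, 8–A is a matching of size 8, and a cover must include an endpoint of each of these disjoint edges (König's theorem).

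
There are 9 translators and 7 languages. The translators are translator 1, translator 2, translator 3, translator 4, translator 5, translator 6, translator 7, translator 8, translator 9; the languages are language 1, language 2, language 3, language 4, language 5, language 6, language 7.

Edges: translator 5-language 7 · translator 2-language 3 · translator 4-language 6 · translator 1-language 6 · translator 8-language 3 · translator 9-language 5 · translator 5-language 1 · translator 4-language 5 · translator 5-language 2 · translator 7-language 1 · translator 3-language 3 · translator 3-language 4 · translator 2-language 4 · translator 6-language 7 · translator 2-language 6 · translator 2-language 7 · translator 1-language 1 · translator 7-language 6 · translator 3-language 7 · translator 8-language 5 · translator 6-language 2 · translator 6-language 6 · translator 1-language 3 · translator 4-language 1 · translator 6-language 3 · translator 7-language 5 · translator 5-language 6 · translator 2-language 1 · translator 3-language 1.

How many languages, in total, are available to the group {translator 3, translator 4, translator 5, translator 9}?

The union of neighbours of {translator 3, translator 4, translator 5, translator 9} is {language 1, language 2, language 3, language 4, language 5, language 6, language 7}, which has 7 elements.
Since |N(S)| = 7 ≥ |S| = 4, Hall's condition holds for this subset.

7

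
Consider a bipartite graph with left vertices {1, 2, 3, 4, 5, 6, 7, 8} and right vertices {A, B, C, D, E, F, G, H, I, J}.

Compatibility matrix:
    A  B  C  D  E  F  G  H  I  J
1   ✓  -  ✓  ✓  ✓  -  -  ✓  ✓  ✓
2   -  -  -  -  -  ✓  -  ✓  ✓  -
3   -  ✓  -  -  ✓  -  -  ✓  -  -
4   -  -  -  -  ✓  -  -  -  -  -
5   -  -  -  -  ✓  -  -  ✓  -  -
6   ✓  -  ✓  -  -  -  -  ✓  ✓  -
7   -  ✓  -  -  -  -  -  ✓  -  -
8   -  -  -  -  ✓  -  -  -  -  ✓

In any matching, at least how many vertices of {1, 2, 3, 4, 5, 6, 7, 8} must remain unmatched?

One maximum matching: 1→A, 2→F, 3→B, 4→E, 5→H, 6→I, 8→J.
The set {3, 4, 5, 7} has only 3 neighbours ({B, E, H}), so by Hall's theorem at most 7 of the 8 left vertices can be matched.
That matches 7 of the 8, leaving 1 unmatched; no matching can do better.

1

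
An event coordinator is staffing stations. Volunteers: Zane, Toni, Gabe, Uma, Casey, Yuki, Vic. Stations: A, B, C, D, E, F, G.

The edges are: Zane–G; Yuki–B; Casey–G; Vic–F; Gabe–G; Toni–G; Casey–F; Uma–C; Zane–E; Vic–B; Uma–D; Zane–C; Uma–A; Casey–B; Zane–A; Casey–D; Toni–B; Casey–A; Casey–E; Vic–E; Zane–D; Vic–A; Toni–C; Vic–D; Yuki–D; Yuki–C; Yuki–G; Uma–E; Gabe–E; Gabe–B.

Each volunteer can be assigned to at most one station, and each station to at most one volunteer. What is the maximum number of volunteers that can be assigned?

One maximum matching: Zane-D, Toni-G, Gabe-E, Uma-C, Casey-F, Yuki-B, Vic-A.
This saturates every volunteer, so 7 is the maximum.

7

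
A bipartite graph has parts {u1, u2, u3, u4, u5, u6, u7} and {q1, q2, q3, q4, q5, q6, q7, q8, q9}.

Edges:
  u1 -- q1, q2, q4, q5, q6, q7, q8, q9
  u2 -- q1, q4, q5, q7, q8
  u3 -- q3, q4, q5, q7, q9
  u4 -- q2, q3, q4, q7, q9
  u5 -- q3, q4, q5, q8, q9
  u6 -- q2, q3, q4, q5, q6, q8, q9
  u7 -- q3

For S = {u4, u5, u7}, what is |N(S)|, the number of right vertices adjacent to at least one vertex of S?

7

The union of neighbours of {u4, u5, u7} is {q2, q3, q4, q5, q7, q8, q9}, which has 7 elements.
Since |N(S)| = 7 ≥ |S| = 3, Hall's condition holds for this subset.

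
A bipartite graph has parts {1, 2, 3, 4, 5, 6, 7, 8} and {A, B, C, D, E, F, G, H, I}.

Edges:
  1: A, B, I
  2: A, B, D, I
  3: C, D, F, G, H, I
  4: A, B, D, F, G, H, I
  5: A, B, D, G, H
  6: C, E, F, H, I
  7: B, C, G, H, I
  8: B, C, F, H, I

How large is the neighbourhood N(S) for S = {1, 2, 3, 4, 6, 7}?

The union of neighbours of {1, 2, 3, 4, 6, 7} is {A, B, C, D, E, F, G, H, I}, which has 9 elements.
Since |N(S)| = 9 ≥ |S| = 6, Hall's condition holds for this subset.

9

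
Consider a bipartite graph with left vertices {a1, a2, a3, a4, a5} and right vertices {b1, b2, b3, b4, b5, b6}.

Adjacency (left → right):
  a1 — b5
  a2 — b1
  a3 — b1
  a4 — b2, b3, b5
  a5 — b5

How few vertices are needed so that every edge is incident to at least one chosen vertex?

A maximum matching has 3 edges (e.g. a1–b5, a2–b1, a4–b3).
By König's theorem the minimum vertex cover has the same size. One such cover is {a4, b1, b5}.

3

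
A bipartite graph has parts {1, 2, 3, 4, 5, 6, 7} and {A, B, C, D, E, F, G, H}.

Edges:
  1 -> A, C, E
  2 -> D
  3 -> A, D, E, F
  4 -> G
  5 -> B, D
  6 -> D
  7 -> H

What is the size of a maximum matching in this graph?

One maximum matching: 1–C, 2–D, 3–E, 4–G, 5–B, 7–H.
The set {2, 6} has only 1 neighbour ({D}), so by Hall's theorem at most 6 of the 7 left vertices can be matched.

6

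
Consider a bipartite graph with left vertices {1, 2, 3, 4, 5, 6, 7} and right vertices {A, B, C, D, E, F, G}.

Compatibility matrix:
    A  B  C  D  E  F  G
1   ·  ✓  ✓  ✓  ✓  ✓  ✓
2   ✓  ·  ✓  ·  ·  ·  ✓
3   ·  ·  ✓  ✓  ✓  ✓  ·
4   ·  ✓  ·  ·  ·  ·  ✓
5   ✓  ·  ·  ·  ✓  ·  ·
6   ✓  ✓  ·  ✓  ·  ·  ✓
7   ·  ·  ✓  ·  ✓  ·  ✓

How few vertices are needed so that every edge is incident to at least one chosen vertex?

The 7 edges 1–F, 2–G, 3–C, 4–B, 5–A, 6–D, 7–E form a matching, so any vertex cover needs at least 7 vertices (one per matched edge).
Conversely {1, 2, 3, 4, 5, 6, 7} meets every edge and has exactly 7 vertices, so 7 is optimal.

7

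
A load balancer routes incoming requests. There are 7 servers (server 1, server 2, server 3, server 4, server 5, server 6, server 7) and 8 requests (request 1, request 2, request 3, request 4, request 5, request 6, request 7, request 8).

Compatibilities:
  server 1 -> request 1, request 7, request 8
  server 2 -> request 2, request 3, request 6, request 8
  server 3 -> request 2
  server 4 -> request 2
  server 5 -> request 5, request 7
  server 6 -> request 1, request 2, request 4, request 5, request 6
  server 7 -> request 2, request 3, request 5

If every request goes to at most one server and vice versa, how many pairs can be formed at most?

6

For example, pair server 1-request 8, server 2-request 6, server 3-request 2, server 5-request 7, server 6-request 4, server 7-request 5.
The set {server 3, server 4} has only 1 neighbour ({request 2}), so by Hall's theorem at most 6 of the 7 servers can be matched.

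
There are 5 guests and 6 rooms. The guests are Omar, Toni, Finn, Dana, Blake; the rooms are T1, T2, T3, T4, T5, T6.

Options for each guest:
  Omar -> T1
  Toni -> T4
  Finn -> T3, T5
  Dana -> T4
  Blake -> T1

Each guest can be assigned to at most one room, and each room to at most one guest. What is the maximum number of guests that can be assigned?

One maximum matching: Omar→T1, Toni→T4, Finn→T5.
The set {Omar, Toni, Dana, Blake} has only 2 neighbours ({T1, T4}), so by Hall's theorem at most 3 of the 5 guests can be matched.

3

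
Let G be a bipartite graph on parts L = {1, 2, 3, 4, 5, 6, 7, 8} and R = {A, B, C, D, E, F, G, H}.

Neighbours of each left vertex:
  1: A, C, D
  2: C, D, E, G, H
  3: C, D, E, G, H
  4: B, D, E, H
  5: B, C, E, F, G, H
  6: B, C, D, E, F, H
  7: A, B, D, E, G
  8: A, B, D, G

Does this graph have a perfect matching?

A valid assignment of size 8: 1-C, 2-E, 3-H, 4-D, 5-G, 6-F, 7-A, 8-B.
All 8 left vertices are covered.

Yes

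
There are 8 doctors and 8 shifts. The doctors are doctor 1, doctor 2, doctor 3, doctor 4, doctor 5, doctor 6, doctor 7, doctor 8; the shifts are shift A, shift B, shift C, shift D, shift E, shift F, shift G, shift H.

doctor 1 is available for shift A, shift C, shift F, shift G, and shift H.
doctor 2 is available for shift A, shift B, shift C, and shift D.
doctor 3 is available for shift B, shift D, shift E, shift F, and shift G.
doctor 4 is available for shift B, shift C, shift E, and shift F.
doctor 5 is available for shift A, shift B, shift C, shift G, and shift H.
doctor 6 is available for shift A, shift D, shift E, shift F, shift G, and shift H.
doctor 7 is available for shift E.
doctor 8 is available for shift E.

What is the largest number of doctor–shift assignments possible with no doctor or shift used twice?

7

For example, pair doctor 1–shift G, doctor 2–shift C, doctor 3–shift D, doctor 4–shift F, doctor 5–shift B, doctor 6–shift A, doctor 7–shift E.
The set {doctor 7, doctor 8} has only 1 neighbour ({shift E}), so by Hall's theorem at most 7 of the 8 doctors can be matched.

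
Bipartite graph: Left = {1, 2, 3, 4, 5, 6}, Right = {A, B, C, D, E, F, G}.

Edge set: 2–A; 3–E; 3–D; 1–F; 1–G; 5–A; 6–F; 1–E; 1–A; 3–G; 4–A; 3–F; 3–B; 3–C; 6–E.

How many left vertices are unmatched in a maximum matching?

2

One maximum matching: 1-G, 2-A, 3-B, 6-E.
The set {2, 4, 5} has only 1 neighbour ({A}), so by Hall's theorem at most 4 of the 6 left vertices can be matched.
That matches 4 of the 6, leaving 2 unmatched; no matching can do better.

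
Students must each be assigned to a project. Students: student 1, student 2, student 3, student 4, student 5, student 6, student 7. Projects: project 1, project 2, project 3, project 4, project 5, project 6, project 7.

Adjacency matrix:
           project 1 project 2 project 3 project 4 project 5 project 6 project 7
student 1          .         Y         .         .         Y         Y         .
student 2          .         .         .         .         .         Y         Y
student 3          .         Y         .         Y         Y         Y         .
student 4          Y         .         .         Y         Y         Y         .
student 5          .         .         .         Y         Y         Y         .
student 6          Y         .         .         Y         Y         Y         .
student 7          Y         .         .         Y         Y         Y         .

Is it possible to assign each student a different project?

No

The set {student 1, student 3, student 4, student 5, student 6, student 7} has only 5 neighbours ({project 1, project 2, project 4, project 5, project 6}), so by Hall's theorem at most 6 of the 7 students can be matched.
Hence no matching covers every student.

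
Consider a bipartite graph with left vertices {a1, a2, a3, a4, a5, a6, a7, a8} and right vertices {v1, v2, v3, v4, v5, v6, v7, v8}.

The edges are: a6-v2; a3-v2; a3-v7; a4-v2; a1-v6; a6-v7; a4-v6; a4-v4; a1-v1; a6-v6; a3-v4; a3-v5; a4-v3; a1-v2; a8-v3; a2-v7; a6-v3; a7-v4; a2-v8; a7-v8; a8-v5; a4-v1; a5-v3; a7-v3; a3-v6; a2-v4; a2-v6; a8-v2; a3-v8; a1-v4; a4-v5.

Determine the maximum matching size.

For example, pair a1–v4, a2–v6, a3–v5, a4–v1, a5–v3, a6–v7, a7–v8, a8–v2.
This saturates every left vertex, so 8 is the maximum.

8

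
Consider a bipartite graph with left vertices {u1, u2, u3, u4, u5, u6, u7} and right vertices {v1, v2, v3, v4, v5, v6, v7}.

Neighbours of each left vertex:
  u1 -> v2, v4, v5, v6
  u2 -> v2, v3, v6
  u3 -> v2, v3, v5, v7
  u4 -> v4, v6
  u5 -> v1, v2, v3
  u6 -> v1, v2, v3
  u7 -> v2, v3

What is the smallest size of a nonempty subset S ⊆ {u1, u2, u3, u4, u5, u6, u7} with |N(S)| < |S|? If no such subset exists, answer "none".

none

A matching saturating every left vertex exists, for instance u1→v5, u2→v6, u3→v7, u4→v4, u5→v3, u6→v1, u7→v2.
By Hall's marriage theorem, this means |N(S)| ≥ |S| for every subset S, so no violating subset exists.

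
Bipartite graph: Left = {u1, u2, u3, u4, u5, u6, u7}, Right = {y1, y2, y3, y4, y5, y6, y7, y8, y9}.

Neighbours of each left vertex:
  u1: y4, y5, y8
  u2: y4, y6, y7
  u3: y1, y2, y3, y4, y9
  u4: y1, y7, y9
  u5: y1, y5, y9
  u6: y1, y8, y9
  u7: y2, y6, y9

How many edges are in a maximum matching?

7

For example, pair u1→y8, u2→y4, u3→y3, u4→y7, u5→y5, u6→y1, u7→y2.
This saturates every left vertex, so 7 is the maximum.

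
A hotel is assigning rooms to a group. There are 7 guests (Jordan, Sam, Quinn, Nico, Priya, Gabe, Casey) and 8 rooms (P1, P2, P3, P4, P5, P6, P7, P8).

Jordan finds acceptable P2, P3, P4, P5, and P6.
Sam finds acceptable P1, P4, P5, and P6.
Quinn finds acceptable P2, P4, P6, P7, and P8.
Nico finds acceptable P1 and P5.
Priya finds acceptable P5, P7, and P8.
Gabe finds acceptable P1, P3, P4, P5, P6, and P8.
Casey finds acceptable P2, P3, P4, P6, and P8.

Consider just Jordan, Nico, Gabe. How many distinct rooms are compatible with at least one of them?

The union of neighbours of {Jordan, Nico, Gabe} is {P1, P2, P3, P4, P5, P6, P8}, which has 7 elements.
Since |N(S)| = 7 ≥ |S| = 3, Hall's condition holds for this subset.

7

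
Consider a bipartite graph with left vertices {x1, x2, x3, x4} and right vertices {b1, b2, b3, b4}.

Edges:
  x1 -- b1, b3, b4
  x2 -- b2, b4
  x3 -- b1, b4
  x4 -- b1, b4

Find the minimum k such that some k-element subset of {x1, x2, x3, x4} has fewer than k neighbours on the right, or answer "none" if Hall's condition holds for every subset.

none

A matching saturating every left vertex exists, for instance x1→b3, x2→b2, x3→b1, x4→b4.
By Hall's marriage theorem, this means |N(S)| ≥ |S| for every subset S, so no violating subset exists.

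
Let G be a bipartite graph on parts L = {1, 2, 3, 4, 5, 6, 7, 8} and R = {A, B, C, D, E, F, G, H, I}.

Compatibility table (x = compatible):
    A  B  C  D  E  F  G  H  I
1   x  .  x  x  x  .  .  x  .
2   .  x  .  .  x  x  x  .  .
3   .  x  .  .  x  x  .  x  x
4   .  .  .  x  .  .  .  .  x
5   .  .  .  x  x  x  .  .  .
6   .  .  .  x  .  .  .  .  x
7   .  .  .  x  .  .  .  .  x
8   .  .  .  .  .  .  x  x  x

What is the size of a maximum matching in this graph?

7

A valid assignment of size 7: 1-A, 2-B, 3-H, 4-I, 5-E, 6-D, 8-G.
The set {4, 6, 7} has only 2 neighbours ({D, I}), so by Hall's theorem at most 7 of the 8 left vertices can be matched.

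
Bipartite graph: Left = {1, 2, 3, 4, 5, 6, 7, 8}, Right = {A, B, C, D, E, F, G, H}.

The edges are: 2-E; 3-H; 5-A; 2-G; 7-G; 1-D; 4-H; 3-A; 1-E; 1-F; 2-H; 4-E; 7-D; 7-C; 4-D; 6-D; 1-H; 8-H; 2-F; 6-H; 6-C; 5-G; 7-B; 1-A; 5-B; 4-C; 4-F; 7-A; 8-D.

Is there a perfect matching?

A valid assignment of size 8: 1-F, 2-H, 3-A, 4-E, 5-B, 6-C, 7-G, 8-D.
Every left vertex is matched, so this is a perfect matching.

Yes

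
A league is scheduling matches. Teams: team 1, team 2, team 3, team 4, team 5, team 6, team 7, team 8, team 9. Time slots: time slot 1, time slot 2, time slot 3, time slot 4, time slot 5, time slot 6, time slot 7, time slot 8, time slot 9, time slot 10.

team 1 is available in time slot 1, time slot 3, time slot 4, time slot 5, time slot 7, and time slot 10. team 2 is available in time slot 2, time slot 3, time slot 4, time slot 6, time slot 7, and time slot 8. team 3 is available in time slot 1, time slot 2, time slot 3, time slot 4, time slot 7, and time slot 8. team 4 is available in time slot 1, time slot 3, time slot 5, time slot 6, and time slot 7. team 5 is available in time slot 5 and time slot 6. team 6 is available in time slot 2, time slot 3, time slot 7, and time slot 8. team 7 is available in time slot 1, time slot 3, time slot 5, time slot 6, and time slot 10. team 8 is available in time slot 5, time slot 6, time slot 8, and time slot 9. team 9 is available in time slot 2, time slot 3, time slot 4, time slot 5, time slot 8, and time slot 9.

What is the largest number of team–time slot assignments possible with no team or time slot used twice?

For example, pair team 1→time slot 1, team 2→time slot 4, team 3→time slot 7, team 4→time slot 5, team 5→time slot 6, team 6→time slot 2, team 7→time slot 3, team 8→time slot 9, team 9→time slot 8.
This saturates every team, so 9 is the maximum.

9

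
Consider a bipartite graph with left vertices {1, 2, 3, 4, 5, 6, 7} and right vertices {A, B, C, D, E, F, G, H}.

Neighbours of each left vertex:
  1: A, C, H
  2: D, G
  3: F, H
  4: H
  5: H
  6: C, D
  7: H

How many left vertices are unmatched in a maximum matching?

One maximum matching: 1-A, 2-G, 3-F, 4-H, 6-C.
The set {4, 5, 7} has only 1 neighbour ({H}), so by Hall's theorem at most 5 of the 7 left vertices can be matched.
That matches 5 of the 7, leaving 2 unmatched; no matching can do better.

2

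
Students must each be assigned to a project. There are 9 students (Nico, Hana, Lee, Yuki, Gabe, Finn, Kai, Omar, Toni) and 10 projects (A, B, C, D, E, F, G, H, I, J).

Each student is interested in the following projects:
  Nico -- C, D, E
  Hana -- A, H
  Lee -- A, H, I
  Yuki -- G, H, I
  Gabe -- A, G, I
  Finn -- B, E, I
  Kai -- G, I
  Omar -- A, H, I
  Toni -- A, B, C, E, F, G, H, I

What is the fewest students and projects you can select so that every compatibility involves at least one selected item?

The 7 edges Nico–C, Hana–H, Lee–I, Yuki–G, Gabe–A, Finn–B, Toni–E form a matching, so any vertex cover needs at least 7 vertices (one per matched edge).
Conversely {Nico, Finn, Toni, A, G, H, I} meets every edge and has exactly 7 vertices, so 7 is optimal.

7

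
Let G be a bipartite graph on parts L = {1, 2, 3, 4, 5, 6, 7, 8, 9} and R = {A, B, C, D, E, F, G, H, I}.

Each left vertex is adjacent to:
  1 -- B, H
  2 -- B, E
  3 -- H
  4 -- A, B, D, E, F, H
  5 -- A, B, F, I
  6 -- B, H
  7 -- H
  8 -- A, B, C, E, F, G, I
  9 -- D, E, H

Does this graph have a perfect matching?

The set {1, 3, 6, 7} has only 2 neighbours ({B, H}), so by Hall's theorem at most 7 of the 9 left vertices can be matched.
Hence no matching covers every left vertex.

No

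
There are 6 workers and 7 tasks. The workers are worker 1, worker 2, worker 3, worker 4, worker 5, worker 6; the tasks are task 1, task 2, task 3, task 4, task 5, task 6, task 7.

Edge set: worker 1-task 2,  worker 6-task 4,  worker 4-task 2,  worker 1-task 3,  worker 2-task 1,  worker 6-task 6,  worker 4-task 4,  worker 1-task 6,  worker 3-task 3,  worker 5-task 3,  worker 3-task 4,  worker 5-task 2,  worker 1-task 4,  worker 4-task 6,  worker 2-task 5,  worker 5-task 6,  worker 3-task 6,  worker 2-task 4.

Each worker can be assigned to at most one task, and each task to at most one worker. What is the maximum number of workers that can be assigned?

5

For example, pair worker 1-task 4, worker 2-task 1, worker 3-task 3, worker 4-task 6, worker 5-task 2.
The set {worker 1, worker 3, worker 4, worker 5, worker 6} has only 4 neighbours ({task 2, task 3, task 4, task 6}), so by Hall's theorem at most 5 of the 6 workers can be matched.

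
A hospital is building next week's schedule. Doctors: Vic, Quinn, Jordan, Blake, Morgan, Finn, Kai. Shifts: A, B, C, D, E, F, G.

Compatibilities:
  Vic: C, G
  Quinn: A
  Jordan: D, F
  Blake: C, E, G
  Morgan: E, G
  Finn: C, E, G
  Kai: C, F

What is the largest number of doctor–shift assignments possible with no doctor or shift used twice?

A valid assignment of size 6: Vic-G, Quinn-A, Jordan-D, Blake-C, Morgan-E, Kai-F.
The set {Vic, Blake, Morgan, Finn} has only 3 neighbours ({C, E, G}), so by Hall's theorem at most 6 of the 7 doctors can be matched.

6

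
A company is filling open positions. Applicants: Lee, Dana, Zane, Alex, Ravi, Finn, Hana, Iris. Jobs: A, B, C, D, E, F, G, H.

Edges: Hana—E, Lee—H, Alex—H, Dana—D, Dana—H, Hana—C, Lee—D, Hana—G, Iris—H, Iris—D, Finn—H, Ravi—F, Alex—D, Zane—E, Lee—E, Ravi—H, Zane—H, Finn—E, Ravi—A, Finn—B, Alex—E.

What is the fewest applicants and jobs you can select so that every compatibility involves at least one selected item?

6

A maximum matching has 6 edges (e.g. Lee–D, Dana–H, Zane–E, Ravi–F, Finn–B, Hana–C).
By König's theorem the minimum vertex cover has the same size. One such cover is {Ravi, Finn, Hana, D, E, H}.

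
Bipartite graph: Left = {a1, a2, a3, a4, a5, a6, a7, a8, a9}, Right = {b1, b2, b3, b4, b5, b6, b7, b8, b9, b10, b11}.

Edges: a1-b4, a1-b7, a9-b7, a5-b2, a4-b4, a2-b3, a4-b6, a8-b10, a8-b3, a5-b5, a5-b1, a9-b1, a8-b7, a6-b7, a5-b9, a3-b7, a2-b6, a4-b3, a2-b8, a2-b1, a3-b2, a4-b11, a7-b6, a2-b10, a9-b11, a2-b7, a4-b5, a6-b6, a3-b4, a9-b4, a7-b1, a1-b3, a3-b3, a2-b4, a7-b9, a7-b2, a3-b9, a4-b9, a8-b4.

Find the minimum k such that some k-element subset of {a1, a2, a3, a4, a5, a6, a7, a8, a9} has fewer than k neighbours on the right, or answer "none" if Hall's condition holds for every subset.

A matching saturating every left vertex exists, for instance a1→b3, a2→b1, a3→b2, a4→b11, a5→b5, a6→b6, a7→b9, a8→b4, a9→b7.
By Hall's marriage theorem, this means |N(S)| ≥ |S| for every subset S, so no violating subset exists.

none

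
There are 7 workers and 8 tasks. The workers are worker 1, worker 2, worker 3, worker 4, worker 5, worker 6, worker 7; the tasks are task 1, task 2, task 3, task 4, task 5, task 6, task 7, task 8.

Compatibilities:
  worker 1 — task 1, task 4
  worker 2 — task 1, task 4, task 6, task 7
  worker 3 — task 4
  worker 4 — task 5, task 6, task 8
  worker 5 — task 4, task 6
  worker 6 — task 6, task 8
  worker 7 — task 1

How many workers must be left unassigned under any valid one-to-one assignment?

One maximum matching: worker 1→task 1, worker 2→task 7, worker 3→task 4, worker 4→task 5, worker 5→task 6, worker 6→task 8.
The set {worker 1, worker 3, worker 7} has only 2 neighbours ({task 1, task 4}), so by Hall's theorem at most 6 of the 7 workers can be matched.
That matches 6 of the 7, leaving 1 unmatched; no matching can do better.

1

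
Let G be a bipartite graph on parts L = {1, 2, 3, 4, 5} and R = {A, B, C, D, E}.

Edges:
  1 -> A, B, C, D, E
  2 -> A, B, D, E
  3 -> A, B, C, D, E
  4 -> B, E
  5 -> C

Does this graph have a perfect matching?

A valid assignment of size 5: 1–A, 2–E, 3–D, 4–B, 5–C.
Every left vertex is matched, so this is a perfect matching.

Yes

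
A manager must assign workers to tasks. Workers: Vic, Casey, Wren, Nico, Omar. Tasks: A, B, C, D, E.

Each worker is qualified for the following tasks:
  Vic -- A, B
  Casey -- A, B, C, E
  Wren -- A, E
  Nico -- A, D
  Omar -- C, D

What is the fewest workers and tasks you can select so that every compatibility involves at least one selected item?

5

A maximum matching has 5 edges (e.g. Vic–A, Casey–B, Wren–E, Nico–D, Omar–C).
By König's theorem the minimum vertex cover has the same size. One such cover is {Vic, Casey, Wren, Nico, Omar}.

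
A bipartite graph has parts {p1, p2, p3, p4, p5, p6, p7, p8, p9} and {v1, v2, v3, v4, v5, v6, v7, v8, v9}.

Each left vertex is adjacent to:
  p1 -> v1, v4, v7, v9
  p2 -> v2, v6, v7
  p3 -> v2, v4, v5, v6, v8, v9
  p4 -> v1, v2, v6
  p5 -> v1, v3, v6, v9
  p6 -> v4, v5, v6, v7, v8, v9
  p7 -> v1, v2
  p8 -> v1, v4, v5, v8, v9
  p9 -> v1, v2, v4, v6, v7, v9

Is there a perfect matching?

A valid assignment of size 9: p1→v9, p2→v7, p3→v8, p4→v6, p5→v3, p6→v4, p7→v1, p8→v5, p9→v2.
Every left vertex is matched, so this is a perfect matching.

Yes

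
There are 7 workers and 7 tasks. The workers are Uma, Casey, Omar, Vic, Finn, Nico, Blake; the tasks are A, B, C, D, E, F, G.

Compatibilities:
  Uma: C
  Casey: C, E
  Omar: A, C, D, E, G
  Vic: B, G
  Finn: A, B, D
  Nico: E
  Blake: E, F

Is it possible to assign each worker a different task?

No

The set {Uma, Casey, Nico} has only 2 neighbours ({C, E}), so by Hall's theorem at most 6 of the 7 workers can be matched.
Hence no matching covers every worker.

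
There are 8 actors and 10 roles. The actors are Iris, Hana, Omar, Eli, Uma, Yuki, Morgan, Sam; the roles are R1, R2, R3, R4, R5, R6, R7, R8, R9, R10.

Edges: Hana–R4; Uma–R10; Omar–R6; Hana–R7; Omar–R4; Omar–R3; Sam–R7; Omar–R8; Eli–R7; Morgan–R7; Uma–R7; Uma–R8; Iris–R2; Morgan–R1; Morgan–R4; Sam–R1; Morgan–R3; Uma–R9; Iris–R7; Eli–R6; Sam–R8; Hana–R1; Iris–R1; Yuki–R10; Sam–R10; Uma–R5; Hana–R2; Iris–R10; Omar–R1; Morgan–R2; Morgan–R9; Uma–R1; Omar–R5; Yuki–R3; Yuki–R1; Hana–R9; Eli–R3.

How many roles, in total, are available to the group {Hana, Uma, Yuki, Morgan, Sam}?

9

The union of neighbours of {Hana, Uma, Yuki, Morgan, Sam} is {R1, R2, R3, R4, R5, R7, R8, R9, R10}, which has 9 elements.
Since |N(S)| = 9 ≥ |S| = 5, Hall's condition holds for this subset.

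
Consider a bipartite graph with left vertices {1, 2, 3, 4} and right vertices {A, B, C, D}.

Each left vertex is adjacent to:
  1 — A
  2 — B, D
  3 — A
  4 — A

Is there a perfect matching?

The set {1, 3, 4} has only 1 neighbour ({A}), so by Hall's theorem at most 2 of the 4 left vertices can be matched.
Hence no matching covers every left vertex.

No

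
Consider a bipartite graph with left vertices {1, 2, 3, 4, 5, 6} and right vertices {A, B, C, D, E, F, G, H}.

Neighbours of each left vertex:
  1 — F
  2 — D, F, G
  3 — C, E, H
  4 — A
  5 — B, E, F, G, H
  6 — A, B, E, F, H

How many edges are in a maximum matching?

6

For example, pair 1-F, 2-D, 3-C, 4-A, 5-G, 6-E.
All 6 left vertices are matched, so no larger matching exists.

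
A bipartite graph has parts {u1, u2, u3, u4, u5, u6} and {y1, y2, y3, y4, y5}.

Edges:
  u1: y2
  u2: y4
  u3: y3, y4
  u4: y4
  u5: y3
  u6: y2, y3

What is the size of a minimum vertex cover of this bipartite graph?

A maximum matching has 3 edges (e.g. u1–y2, u2–y4, u3–y3).
By König's theorem the minimum vertex cover has the same size. One such cover is {y2, y3, y4}.

3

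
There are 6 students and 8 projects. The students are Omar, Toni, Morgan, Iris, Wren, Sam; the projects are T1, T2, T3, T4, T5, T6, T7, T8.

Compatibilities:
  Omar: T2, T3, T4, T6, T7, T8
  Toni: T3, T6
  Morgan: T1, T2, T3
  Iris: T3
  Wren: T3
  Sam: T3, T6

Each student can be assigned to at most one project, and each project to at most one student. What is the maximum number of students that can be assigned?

4

One maximum matching: Omar→T7, Toni→T6, Morgan→T2, Iris→T3.
The set {Toni, Iris, Wren, Sam} has only 2 neighbours ({T3, T6}), so by Hall's theorem at most 4 of the 6 students can be matched.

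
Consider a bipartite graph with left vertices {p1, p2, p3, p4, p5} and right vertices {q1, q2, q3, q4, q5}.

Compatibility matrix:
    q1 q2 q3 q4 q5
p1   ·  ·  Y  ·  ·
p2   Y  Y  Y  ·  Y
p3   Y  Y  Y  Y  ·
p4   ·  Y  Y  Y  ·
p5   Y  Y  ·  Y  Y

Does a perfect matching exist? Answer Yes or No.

Yes

For example, pair p1-q3, p2-q5, p3-q1, p4-q4, p5-q2.
All 5 left vertices are covered.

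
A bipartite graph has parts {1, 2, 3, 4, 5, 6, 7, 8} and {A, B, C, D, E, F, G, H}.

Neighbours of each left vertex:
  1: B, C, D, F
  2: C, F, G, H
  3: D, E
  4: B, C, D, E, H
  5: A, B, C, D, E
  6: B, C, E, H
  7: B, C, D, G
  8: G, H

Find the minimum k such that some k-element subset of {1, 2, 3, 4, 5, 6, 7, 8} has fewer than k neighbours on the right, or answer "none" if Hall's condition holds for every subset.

none

A matching saturating every left vertex exists, for instance 1→F, 2→C, 3→D, 4→H, 5→A, 6→E, 7→B, 8→G.
By Hall's marriage theorem, this means |N(S)| ≥ |S| for every subset S, so no violating subset exists.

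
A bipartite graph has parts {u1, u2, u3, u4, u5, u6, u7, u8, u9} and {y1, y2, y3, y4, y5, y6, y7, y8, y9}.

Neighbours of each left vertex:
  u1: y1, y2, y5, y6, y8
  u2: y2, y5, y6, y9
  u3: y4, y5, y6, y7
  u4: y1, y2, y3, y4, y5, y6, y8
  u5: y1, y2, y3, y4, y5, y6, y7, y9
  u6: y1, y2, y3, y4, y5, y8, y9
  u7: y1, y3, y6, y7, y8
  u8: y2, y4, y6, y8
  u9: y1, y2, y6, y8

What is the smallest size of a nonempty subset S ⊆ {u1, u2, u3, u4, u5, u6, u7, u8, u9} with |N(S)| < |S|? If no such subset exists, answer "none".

none

A matching saturating every left vertex exists, for instance u1→y6, u2→y2, u3→y5, u4→y3, u5→y4, u6→y9, u7→y7, u8→y8, u9→y1.
By Hall's marriage theorem, this means |N(S)| ≥ |S| for every subset S, so no violating subset exists.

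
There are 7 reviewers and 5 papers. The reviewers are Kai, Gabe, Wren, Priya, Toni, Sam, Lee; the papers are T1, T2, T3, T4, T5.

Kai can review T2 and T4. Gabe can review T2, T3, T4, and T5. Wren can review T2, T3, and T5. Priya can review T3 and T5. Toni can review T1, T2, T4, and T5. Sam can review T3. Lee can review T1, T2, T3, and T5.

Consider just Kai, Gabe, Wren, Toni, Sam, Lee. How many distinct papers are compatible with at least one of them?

5

The union of neighbours of {Kai, Gabe, Wren, Toni, Sam, Lee} is {T1, T2, T3, T4, T5}, which has 5 elements.
Since |N(S)| = 5 < |S| = 6, Hall's condition fails for this subset.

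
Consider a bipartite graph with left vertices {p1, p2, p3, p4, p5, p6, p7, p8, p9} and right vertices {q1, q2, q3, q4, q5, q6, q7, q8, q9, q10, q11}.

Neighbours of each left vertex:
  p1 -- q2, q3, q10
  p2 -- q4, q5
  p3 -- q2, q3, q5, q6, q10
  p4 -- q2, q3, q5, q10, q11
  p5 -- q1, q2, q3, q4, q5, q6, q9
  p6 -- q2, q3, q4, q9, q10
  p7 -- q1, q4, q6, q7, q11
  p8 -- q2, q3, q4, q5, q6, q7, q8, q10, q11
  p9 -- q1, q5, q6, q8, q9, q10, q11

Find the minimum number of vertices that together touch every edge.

{p1, p2, p3, p4, p5, p6, p7, p8, p9} is a vertex cover of size 9: every edge has an endpoint in this set.
No smaller cover exists because p1–q10, p2–q5, p3–q2, p4–q11, p5–q4, p6–q3, p7–q6, p8–q7, p9–q9 is a matching of size 9, and a cover must include an endpoint of each of these disjoint edges (König's theorem).

9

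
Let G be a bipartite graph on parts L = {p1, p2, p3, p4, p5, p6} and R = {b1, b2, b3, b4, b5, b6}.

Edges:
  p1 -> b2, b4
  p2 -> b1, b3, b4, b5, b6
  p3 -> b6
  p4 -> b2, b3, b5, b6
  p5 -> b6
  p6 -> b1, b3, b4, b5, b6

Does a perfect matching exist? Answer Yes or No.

The set {p3, p5} has only 1 neighbour ({b6}), so by Hall's theorem at most 5 of the 6 left vertices can be matched.
Hence no matching covers every left vertex.

No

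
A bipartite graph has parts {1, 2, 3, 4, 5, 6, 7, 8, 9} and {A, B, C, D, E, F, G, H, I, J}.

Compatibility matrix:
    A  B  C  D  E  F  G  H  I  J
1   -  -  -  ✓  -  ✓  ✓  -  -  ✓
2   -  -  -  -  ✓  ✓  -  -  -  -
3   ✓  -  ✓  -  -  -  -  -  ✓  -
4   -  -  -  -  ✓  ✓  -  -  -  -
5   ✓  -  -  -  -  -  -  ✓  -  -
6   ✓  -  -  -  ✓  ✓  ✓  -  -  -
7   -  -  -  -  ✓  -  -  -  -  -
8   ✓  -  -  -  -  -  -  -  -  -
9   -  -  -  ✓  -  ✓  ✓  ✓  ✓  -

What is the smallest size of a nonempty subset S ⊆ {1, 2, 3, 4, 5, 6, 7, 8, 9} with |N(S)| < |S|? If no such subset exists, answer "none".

3

Take S = {2, 4, 7}. Its neighbourhood is {E, F}, so |N(S)| = 2 < |S| = 3.
Every subset of size less than 3 has at least as many neighbours as members, so 3 is the minimum.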